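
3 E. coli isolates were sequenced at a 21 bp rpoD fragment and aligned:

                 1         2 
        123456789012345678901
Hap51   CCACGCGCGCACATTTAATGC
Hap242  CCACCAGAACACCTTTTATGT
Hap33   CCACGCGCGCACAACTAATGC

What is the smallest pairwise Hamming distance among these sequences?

Pairwise Hamming distances:
  Hap51 vs Hap242: 7
  Hap51 vs Hap33: 2
  Hap242 vs Hap33: 9
The smallest is 2, between Hap51 and Hap33.

2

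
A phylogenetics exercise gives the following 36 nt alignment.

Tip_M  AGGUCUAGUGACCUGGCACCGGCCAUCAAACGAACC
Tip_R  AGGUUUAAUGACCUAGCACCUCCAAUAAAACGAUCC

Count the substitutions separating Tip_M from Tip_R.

8

Mismatches occur at site 5 (C↔U), site 8 (G↔A), site 15 (G↔A), site 21 (G↔U), site 22 (G↔C), site 24 (C↔A), site 27 (C↔A), site 34 (A↔U).
That gives 8 mismatches out of 36 aligned sites, so the Hamming distance is 8.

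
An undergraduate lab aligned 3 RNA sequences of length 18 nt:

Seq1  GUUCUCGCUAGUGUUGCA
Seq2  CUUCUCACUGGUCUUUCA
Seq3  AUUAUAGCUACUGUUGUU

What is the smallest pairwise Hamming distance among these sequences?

Pairwise Hamming distances:
  Seq1 vs Seq2: 5
  Seq1 vs Seq3: 6
  Seq2 vs Seq3: 10
The smallest is 5, between Seq1 and Seq2.

5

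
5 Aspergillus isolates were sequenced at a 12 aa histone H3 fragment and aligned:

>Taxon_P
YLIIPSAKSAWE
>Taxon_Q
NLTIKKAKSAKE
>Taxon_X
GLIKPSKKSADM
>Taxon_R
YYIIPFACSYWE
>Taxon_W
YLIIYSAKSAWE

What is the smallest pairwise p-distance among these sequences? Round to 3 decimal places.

0.083

Pairwise Hamming distances:
  Taxon_P vs Taxon_Q: 5
  Taxon_P vs Taxon_X: 5
  Taxon_P vs Taxon_R: 4
  Taxon_P vs Taxon_W: 1
  Taxon_Q vs Taxon_X: 8
  Taxon_Q vs Taxon_R: 8
  Taxon_Q vs Taxon_W: 5
  Taxon_X vs Taxon_R: 9
  Taxon_X vs Taxon_W: 6
  Taxon_R vs Taxon_W: 5
The smallest is 1 mismatch, between Taxon_P and Taxon_W; p = 1/12 = 0.083.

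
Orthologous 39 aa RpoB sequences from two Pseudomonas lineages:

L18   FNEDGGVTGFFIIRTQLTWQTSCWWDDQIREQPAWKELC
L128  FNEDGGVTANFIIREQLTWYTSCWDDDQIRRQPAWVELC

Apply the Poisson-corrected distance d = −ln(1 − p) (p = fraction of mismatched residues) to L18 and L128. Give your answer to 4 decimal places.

The sequences differ at positions 9 (G/A), 10 (F/N), 15 (T/E), 20 (Q/Y), 25 (W/D), 31 (E/R), 36 (K/V).
p = 7/39 = 0.179487.
d = −ln(1 − 0.179487) = −ln(0.820513) = 0.1978.

0.1978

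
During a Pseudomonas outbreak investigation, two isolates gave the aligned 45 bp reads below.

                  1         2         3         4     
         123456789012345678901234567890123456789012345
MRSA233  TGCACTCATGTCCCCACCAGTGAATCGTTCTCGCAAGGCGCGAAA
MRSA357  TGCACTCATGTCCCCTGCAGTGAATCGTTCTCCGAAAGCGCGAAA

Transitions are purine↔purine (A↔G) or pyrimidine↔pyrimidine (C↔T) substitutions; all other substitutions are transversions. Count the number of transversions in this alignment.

4

Mismatches occur at site 16 (A→T, transversion), site 17 (C→G, transversion), site 33 (G→C, transversion), site 34 (C→G, transversion), site 37 (G→A, transition).
Of the 5 differences, 1 transition and 4 transversions, so the answer is 4.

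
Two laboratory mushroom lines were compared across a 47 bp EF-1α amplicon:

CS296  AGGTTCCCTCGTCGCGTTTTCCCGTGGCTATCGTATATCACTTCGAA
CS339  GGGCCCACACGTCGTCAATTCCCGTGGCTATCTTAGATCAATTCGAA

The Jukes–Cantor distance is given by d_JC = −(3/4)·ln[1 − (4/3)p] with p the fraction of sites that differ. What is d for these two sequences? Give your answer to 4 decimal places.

The sequences differ at positions 1 (A/G), 4 (T/C), 5 (T/C), 7 (C/A), 9 (T/A), 15 (C/T), 16 (G/C), 17 (T/A), 18 (T/A), 33 (G/T), 36 (T/G), 41 (C/A).
p = 12/47 = 0.255319.
d = −0.75 · ln(1 − (4/3)·0.255319) = −0.75 · ln(0.659575) = −0.75 · (-0.416160) = 0.3121.

0.3121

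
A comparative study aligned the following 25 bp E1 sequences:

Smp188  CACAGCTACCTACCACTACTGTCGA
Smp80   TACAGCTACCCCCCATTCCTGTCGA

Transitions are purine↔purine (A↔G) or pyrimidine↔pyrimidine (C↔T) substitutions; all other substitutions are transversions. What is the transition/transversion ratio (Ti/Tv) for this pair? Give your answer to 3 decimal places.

Mismatches occur at site 1 (C/T, transition), site 11 (T/C, transition), site 12 (A/C, transversion), site 16 (C/T, transition), site 18 (A/C, transversion).
Of the 5 differences, 3 transitions and 2 transversions, so Ti/Tv = 3/2 = 1.500.

1.500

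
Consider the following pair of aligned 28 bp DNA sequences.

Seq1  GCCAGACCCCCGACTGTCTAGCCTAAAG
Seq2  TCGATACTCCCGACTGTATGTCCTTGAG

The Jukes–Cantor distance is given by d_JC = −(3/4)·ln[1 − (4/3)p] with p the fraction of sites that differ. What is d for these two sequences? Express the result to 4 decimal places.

Differing sites — 1:G/T; 3:C/G; 5:G/T; 8:C/T; 18:C/A; 20:A/G; 21:G/T; 25:A/T; 26:A/G.
p = 9/28 = 0.321429.
d = −0.75 · ln(1 − (4/3)·0.321429) = −0.75 · ln(0.571428) = −0.75 · (-0.559617) = 0.4197.

0.4197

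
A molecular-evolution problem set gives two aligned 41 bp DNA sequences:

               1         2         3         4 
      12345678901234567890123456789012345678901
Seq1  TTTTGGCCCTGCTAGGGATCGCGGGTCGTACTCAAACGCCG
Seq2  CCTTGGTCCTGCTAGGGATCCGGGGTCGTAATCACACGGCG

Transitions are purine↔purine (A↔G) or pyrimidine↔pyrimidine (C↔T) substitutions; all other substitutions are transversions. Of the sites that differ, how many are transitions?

3

The sequences differ at positions 1 (T/C, transition), 2 (T/C, transition), 7 (C/T, transition), 21 (G/C, transversion), 22 (C/G, transversion), 31 (C/A, transversion), 35 (A/C, transversion), 39 (C/G, transversion).
Of the 8 differences, 3 transitions and 5 transversions, so the answer is 3.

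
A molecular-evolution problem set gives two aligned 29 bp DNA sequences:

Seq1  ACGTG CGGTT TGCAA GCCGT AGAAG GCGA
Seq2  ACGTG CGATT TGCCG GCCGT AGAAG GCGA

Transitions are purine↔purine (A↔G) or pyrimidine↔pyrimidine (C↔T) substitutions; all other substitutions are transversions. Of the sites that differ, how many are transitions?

Mismatches occur at site 8 (G/A, transition), site 14 (A/C, transversion), site 15 (A/G, transition).
Of the 3 differences, 2 transitions and 1 transversion, so the answer is 2.

2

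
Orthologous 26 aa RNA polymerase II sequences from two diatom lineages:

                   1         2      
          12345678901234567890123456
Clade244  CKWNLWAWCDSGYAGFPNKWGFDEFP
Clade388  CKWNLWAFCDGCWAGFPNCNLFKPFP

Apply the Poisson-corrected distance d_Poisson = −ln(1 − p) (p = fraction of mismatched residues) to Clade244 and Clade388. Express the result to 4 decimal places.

0.4249

Differing sites — 8:W/F; 11:S/G; 12:G/C; 13:Y/W; 19:K/C; 20:W/N; 21:G/L; 23:D/K; 24:E/P.
p = 9/26 = 0.346154.
d = −ln(1 − 0.346154) = −ln(0.653846) = 0.4249.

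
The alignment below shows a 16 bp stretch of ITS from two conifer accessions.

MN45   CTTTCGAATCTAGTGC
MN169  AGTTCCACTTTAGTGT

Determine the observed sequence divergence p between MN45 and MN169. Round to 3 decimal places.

0.375

Mismatches occur at site 1 (C→A), site 2 (T→G), site 6 (G→C), site 8 (A→C), site 10 (C→T), site 16 (C→T).
There are 6 differences over 16 sites, so p = 6/16 = 0.375.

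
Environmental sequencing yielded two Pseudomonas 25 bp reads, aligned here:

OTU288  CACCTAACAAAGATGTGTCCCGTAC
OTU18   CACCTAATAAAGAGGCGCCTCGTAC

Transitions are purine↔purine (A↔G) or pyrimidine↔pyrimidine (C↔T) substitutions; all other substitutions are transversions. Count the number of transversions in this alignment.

The sequences differ at positions 8 (C/T, transition), 14 (T/G, transversion), 16 (T/C, transition), 18 (T/C, transition), 20 (C/T, transition).
Of the 5 differences, 4 transitions and 1 transversion, so the answer is 1.

1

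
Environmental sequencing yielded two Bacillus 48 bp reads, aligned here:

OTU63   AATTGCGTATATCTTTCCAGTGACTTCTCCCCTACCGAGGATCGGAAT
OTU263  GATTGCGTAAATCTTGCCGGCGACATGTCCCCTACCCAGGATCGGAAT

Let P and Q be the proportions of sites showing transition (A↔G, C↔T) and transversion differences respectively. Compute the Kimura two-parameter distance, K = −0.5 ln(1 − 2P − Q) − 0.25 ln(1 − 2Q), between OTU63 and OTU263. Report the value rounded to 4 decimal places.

The sequences differ at positions 1 (A/G, transition), 10 (T/A, transversion), 16 (T/G, transversion), 19 (A/G, transition), 21 (T/C, transition), 25 (T/A, transversion), 27 (C/G, transversion), 37 (G/C, transversion).
Of the 8 differences, 3 transitions and 5 transversions over 48 sites: P = 3/48 = 0.062500, Q = 5/48 = 0.104167.
d = −0.5·ln(0.770833) − 0.25·ln(0.791666) = −0.5·(-0.260284) − 0.25·(-0.233616) = 0.1885.

0.1885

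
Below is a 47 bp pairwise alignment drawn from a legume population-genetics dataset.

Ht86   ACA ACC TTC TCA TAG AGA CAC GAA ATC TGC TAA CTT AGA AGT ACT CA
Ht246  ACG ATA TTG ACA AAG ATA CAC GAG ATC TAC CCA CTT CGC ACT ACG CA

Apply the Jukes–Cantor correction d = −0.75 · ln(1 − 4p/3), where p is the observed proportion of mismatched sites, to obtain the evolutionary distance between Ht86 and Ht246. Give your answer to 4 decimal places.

0.4157

Mismatches occur at site 3 (A↔G), site 5 (C↔T), site 6 (C↔A), site 9 (C↔G), site 10 (T↔A), site 13 (T↔A), site 17 (G↔T), site 24 (A↔G), site 29 (G↔A), site 31 (T↔C), site 32 (A↔C), site 37 (A↔C), site 39 (A↔C), site 41 (G↔C), site 45 (T↔G).
p = 15/47 = 0.319149.
d = −0.75 · ln(1 − (4/3)·0.319149) = −0.75 · ln(0.574468) = −0.75 · (-0.554311) = 0.4157.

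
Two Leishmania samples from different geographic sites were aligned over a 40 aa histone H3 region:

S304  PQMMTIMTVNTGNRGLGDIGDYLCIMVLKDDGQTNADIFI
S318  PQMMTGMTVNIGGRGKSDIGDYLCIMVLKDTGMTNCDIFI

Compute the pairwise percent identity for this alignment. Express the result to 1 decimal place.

80.0%

Mismatches occur at site 6 (I→G), site 11 (T→I), site 13 (N→G), site 16 (L→K), site 17 (G→S), site 31 (D→T), site 33 (Q→M), site 36 (A→C).
32 of the 40 sites match, so the percent identity is 32/40 × 100 = 80.0%.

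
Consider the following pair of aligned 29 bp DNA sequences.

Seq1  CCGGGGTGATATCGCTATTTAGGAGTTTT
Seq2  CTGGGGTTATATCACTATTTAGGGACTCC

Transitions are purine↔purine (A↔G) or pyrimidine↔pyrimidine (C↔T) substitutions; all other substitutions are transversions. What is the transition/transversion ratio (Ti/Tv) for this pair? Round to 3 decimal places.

7.000

The sequences differ at positions 2 (C/T, transition), 8 (G/T, transversion), 14 (G/A, transition), 24 (A/G, transition), 25 (G/A, transition), 26 (T/C, transition), 28 (T/C, transition), 29 (T/C, transition).
Of the 8 differences, 7 transitions and 1 transversion, so Ti/Tv = 7/1 = 7.000.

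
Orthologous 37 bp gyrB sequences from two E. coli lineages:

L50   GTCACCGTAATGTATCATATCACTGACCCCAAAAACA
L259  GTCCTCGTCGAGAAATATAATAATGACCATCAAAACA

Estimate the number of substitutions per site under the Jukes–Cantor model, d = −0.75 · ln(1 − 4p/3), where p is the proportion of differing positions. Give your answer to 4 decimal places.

Differing sites — 4:A/C; 5:C/T; 9:A/C; 10:A/G; 11:T/A; 13:T/A; 15:T/A; 16:C/T; 20:T/A; 21:C/T; 23:C/A; 29:C/A; 30:C/T; 31:A/C.
p = 14/37 = 0.378378.
d = −0.75 · ln(1 − (4/3)·0.378378) = −0.75 · ln(0.495496) = −0.75 · (-0.702196) = 0.5266.

0.5266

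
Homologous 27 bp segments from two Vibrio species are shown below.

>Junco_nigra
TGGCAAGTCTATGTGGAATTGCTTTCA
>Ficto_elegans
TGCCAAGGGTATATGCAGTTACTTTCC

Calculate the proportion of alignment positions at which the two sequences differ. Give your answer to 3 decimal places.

The sequences differ at positions 3 (G/C), 8 (T/G), 9 (C/G), 13 (G/A), 16 (G/C), 18 (A/G), 21 (G/A), 27 (A/C).
There are 8 differences over 27 sites, so p = 8/27 = 0.296.

0.296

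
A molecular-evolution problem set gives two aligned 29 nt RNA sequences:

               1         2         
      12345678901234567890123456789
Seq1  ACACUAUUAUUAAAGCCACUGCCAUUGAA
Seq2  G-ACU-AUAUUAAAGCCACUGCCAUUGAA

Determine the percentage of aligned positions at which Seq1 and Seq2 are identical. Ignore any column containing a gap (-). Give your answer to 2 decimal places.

Excluding the 2 gap columns leaves 27 comparable sites.
Mismatches occur at site 1 (A↔G), site 7 (U↔A).
25 of the 27 comparable sites match, so the percent identity is 25/27 × 100 = 92.59%.

92.59%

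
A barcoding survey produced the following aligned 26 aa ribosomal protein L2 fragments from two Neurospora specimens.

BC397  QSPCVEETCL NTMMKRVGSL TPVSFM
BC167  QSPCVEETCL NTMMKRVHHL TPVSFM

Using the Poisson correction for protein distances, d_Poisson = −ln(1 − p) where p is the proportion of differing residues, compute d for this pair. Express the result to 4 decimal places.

Mismatches occur at site 18 (G→H), site 19 (S→H).
p = 2/26 = 0.076923.
d = −ln(1 − 0.076923) = −ln(0.923077) = 0.0800.

0.0800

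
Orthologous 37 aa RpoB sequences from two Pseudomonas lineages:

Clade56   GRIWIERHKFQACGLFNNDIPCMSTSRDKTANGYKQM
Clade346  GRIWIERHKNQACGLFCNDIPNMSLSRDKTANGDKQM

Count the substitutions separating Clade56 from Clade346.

Differing sites — 10:F/N; 17:N/C; 22:C/N; 25:T/L; 34:Y/D.
That gives 5 mismatches out of 37 aligned sites, so the Hamming distance is 5.

5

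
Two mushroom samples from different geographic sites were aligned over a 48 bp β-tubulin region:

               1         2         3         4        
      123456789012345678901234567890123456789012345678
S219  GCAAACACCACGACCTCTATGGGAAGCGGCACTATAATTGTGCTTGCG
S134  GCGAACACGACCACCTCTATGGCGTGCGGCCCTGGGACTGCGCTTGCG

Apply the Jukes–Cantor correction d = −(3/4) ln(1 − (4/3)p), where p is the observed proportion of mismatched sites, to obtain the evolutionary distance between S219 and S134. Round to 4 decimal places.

0.3041

Differing sites — 3:A/G; 9:C/G; 12:G/C; 23:G/C; 24:A/G; 25:A/T; 31:A/C; 34:A/G; 35:T/G; 36:A/G; 38:T/C; 41:T/C.
p = 12/48 = 0.250000.
d = −0.75 · ln(1 − (4/3)·0.250000) = −0.75 · ln(0.666667) = −0.75 · (-0.405465) = 0.3041.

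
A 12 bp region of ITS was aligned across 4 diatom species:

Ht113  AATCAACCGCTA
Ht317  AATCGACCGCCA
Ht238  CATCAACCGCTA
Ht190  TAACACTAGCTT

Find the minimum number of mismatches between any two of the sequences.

1

Pairwise Hamming distances:
  Ht113 vs Ht317: 2
  Ht113 vs Ht238: 1
  Ht113 vs Ht190: 6
  Ht317 vs Ht238: 3
  Ht317 vs Ht190: 8
  Ht238 vs Ht190: 6
The smallest is 1, between Ht113 and Ht238.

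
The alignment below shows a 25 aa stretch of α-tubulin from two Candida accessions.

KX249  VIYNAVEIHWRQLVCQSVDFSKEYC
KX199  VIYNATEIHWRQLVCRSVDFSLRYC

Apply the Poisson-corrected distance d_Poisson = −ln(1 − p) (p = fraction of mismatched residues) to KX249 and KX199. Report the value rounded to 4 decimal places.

0.1744

Mismatches occur at site 6 (V/T), site 16 (Q/R), site 22 (K/L), site 23 (E/R).
p = 4/25 = 0.160000.
d = −ln(1 − 0.160000) = −ln(0.840000) = 0.1744.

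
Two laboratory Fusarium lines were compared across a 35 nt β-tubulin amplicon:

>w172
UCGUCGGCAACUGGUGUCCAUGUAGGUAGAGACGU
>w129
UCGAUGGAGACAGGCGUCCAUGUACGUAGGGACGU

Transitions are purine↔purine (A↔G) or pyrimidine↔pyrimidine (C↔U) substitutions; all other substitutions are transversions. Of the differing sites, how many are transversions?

The sequences differ at positions 4 (U/A, transversion), 5 (C/U, transition), 8 (C/A, transversion), 9 (A/G, transition), 12 (U/A, transversion), 15 (U/C, transition), 25 (G/C, transversion), 30 (A/G, transition).
Of the 8 differences, 4 transitions and 4 transversions, so the answer is 4.

4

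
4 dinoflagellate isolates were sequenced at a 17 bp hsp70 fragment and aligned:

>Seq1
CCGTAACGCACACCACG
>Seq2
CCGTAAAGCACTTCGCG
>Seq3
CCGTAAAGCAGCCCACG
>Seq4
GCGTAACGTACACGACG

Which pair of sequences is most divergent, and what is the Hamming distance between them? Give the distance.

Pairwise Hamming distances:
  Seq1 vs Seq2: 4
  Seq1 vs Seq3: 3
  Seq1 vs Seq4: 3
  Seq2 vs Seq3: 4
  Seq2 vs Seq4: 7
  Seq3 vs Seq4: 6
The largest is 7, between Seq2 and Seq4.

7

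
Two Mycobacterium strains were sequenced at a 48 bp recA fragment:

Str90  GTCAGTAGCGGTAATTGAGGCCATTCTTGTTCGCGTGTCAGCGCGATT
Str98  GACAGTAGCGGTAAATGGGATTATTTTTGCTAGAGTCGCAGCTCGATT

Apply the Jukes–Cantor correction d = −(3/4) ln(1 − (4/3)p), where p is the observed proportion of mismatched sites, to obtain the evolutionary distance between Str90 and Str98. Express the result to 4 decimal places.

0.3360

Mismatches occur at site 2 (T→A), site 15 (T→A), site 18 (A→G), site 20 (G→A), site 21 (C→T), site 22 (C→T), site 26 (C→T), site 30 (T→C), site 32 (C→A), site 34 (C→A), site 37 (G→C), site 38 (T→G), site 43 (G→T).
p = 13/48 = 0.270833.
d = −0.75 · ln(1 − (4/3)·0.270833) = −0.75 · ln(0.638889) = −0.75 · (-0.448025) = 0.3360.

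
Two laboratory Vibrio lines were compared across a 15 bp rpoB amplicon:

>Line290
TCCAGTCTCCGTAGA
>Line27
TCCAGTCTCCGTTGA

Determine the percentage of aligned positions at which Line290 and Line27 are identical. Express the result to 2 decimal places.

93.33%

Differing sites — 13:A/T.
14 of the 15 sites match, so the percent identity is 14/15 × 100 = 93.33%.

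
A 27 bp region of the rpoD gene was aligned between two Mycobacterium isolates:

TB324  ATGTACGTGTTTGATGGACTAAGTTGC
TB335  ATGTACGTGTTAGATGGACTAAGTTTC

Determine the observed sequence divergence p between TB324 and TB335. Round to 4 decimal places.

0.0741

Mismatches occur at site 12 (T/A), site 26 (G/T).
There are 2 differences over 27 sites, so p = 2/27 = 0.0741.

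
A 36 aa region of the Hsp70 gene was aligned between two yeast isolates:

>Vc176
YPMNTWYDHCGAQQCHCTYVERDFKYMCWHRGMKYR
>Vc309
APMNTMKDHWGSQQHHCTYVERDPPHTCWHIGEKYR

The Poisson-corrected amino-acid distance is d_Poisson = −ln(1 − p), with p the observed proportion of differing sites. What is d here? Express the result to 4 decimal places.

0.4055

Differing sites — 1:Y/A; 6:W/M; 7:Y/K; 10:C/W; 12:A/S; 15:C/H; 24:F/P; 25:K/P; 26:Y/H; 27:M/T; 31:R/I; 33:M/E.
p = 12/36 = 0.333333.
d = −ln(1 − 0.333333) = −ln(0.666667) = 0.4055.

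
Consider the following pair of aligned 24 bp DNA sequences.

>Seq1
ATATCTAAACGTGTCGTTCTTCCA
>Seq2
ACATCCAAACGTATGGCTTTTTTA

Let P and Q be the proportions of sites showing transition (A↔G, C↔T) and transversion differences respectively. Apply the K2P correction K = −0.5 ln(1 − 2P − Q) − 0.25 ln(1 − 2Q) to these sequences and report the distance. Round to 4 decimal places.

0.5122

Mismatches occur at site 2 (T→C, transition), site 6 (T→C, transition), site 13 (G→A, transition), site 15 (C→G, transversion), site 17 (T→C, transition), site 19 (C→T, transition), site 22 (C→T, transition), site 23 (C→T, transition).
Of the 8 differences, 7 transitions and 1 transversion over 24 sites: P = 7/24 = 0.291667, Q = 1/24 = 0.041667.
d = −0.5·ln(0.374999) − 0.25·ln(0.916666) = −0.5·(-0.980832) − 0.25·(-0.087012) = 0.5122.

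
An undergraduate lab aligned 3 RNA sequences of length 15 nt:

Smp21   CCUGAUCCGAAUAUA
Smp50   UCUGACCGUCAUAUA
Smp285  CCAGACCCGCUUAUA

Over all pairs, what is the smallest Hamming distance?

Pairwise Hamming distances:
  Smp21 vs Smp50: 5
  Smp21 vs Smp285: 4
  Smp50 vs Smp285: 5
The smallest is 4, between Smp21 and Smp285.

4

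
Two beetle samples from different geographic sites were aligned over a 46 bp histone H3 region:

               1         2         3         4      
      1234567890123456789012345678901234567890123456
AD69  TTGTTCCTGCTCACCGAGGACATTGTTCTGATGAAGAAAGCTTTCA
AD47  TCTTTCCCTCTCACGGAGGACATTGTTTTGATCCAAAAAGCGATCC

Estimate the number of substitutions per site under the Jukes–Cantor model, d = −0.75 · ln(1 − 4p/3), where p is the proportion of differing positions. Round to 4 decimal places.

0.3206

Mismatches occur at site 2 (T→C), site 3 (G→T), site 8 (T→C), site 9 (G→T), site 15 (C→G), site 28 (C→T), site 33 (G→C), site 34 (A→C), site 36 (G→A), site 42 (T→G), site 43 (T→A), site 46 (A→C).
p = 12/46 = 0.260870.
d = −0.75 · ln(1 − (4/3)·0.260870) = −0.75 · ln(0.652173) = −0.75 · (-0.427445) = 0.3206.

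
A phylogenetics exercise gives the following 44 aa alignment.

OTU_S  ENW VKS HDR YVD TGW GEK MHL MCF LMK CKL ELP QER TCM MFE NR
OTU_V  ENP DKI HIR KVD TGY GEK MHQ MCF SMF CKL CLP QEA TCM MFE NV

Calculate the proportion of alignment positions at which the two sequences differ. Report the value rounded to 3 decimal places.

Mismatches occur at site 3 (W/P), site 4 (V/D), site 6 (S/I), site 8 (D/I), site 10 (Y/K), site 15 (W/Y), site 21 (L/Q), site 25 (L/S), site 27 (K/F), site 31 (E/C), site 36 (R/A), site 44 (R/V).
There are 12 differences over 44 sites, so p = 12/44 = 0.273.

0.273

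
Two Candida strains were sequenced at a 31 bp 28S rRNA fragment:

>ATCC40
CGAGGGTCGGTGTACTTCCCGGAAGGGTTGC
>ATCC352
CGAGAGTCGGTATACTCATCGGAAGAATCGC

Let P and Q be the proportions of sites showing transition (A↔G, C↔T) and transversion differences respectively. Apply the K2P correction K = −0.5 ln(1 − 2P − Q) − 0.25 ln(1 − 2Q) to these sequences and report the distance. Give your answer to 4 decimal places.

0.3474

Differing sites — 5:G/A (Ti); 12:G/A (Ti); 17:T/C (Ti); 18:C/A (Tv); 19:C/T (Ti); 26:G/A (Ti); 27:G/A (Ti); 29:T/C (Ti).
Of the 8 differences, 7 transitions and 1 transversion over 31 sites: P = 7/31 = 0.225806, Q = 1/31 = 0.032258.
d = −0.5·ln(0.516130) − 0.25·ln(0.935484) = −0.5·(-0.661397) − 0.25·(-0.066691) = 0.3474.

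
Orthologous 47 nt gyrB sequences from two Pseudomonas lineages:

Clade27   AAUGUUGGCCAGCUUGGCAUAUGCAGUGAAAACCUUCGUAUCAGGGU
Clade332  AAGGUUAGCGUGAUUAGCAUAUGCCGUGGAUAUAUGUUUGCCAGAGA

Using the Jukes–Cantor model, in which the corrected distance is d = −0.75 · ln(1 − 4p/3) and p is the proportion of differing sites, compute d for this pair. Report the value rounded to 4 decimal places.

0.5360

Differing sites — 3:U/G; 7:G/A; 10:C/G; 11:A/U; 13:C/A; 16:G/A; 25:A/C; 29:A/G; 31:A/U; 33:C/U; 34:C/A; 36:U/G; 37:C/U; 38:G/U; 40:A/G; 41:U/C; 45:G/A; 47:U/A.
p = 18/47 = 0.382979.
d = −0.75 · ln(1 − (4/3)·0.382979) = −0.75 · ln(0.489361) = −0.75 · (-0.714655) = 0.5360.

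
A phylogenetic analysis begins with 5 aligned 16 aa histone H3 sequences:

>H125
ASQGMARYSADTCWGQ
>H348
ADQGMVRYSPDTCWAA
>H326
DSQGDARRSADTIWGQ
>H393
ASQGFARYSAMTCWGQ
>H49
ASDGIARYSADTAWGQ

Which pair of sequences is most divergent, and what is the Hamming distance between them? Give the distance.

Pairwise Hamming distances:
  H125 vs H348: 5
  H125 vs H326: 4
  H125 vs H393: 2
  H125 vs H49: 3
  H348 vs H326: 9
  H348 vs H393: 7
  H348 vs H49: 8
  H326 vs H393: 5
  H326 vs H49: 5
  H393 vs H49: 4
The largest is 9, between H348 and H326.

9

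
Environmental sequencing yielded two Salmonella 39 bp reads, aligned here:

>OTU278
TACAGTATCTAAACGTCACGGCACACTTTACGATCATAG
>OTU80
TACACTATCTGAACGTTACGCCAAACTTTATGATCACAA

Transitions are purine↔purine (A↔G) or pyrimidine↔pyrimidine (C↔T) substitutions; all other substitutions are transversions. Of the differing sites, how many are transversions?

Differing sites — 5:G/C (Tv); 11:A/G (Ti); 17:C/T (Ti); 21:G/C (Tv); 24:C/A (Tv); 31:C/T (Ti); 37:T/C (Ti); 39:G/A (Ti).
Of the 8 differences, 5 transitions and 3 transversions, so the answer is 3.

3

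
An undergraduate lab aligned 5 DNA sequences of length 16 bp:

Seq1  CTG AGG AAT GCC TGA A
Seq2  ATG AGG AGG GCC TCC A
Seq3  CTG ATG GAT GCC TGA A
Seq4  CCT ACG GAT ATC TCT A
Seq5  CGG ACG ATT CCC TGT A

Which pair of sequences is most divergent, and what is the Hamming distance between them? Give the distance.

Pairwise Hamming distances:
  Seq1 vs Seq2: 5
  Seq1 vs Seq3: 2
  Seq1 vs Seq4: 8
  Seq1 vs Seq5: 5
  Seq2 vs Seq3: 7
  Seq2 vs Seq4: 10
  Seq2 vs Seq5: 8
  Seq3 vs Seq4: 7
  Seq3 vs Seq5: 6
  Seq4 vs Seq5: 7
The largest is 10, between Seq2 and Seq4.

10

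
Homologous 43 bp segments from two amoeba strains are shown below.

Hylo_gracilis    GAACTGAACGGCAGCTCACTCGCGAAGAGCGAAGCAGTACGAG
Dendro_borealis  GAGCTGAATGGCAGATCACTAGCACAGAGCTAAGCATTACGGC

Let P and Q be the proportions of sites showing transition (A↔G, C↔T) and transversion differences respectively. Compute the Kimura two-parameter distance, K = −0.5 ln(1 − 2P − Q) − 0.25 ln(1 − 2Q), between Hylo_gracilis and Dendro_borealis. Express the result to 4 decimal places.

Mismatches occur at site 3 (A/G, transition), site 9 (C/T, transition), site 15 (C/A, transversion), site 21 (C/A, transversion), site 24 (G/A, transition), site 25 (A/C, transversion), site 31 (G/T, transversion), site 37 (G/T, transversion), site 42 (A/G, transition), site 43 (G/C, transversion).
Of the 10 differences, 4 transitions and 6 transversions over 43 sites: P = 4/43 = 0.093023, Q = 6/43 = 0.139535.
d = −0.5·ln(0.674419) − 0.25·ln(0.720930) = −0.5·(-0.393904) − 0.25·(-0.327213) = 0.2788.

0.2788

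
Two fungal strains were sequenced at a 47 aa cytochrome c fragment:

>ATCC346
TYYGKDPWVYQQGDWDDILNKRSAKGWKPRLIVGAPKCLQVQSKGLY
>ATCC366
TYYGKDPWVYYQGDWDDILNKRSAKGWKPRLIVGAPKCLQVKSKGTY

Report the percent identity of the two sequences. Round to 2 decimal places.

Differing sites — 11:Q/Y; 42:Q/K; 46:L/T.
44 of the 47 sites match, so the percent identity is 44/47 × 100 = 93.62%.

93.62%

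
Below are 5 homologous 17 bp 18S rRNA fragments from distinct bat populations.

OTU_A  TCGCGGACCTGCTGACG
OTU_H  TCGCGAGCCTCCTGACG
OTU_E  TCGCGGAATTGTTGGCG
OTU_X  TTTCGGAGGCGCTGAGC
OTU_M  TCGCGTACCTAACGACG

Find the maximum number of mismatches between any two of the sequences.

11

Pairwise Hamming distances:
  OTU_A vs OTU_H: 3
  OTU_A vs OTU_E: 4
  OTU_A vs OTU_X: 7
  OTU_A vs OTU_M: 4
  OTU_H vs OTU_E: 7
  OTU_H vs OTU_X: 10
  OTU_H vs OTU_M: 5
  OTU_E vs OTU_X: 9
  OTU_E vs OTU_M: 7
  OTU_X vs OTU_M: 11
The largest is 11, between OTU_X and OTU_M.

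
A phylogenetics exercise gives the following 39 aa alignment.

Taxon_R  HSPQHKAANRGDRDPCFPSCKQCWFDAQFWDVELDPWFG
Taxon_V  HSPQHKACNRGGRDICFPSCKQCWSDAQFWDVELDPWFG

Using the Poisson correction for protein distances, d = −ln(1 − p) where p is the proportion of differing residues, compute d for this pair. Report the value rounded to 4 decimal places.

0.1082

Differing sites — 8:A/C; 12:D/G; 15:P/I; 25:F/S.
p = 4/39 = 0.102564.
d = −ln(1 − 0.102564) = −ln(0.897436) = 0.1082.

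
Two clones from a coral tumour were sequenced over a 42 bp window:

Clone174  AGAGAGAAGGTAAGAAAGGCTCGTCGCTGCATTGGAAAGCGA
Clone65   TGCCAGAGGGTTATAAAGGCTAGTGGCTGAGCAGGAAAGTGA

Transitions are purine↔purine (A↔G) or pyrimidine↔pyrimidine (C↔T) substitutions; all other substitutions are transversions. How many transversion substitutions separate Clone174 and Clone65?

The sequences differ at positions 1 (A/T, transversion), 3 (A/C, transversion), 4 (G/C, transversion), 8 (A/G, transition), 12 (A/T, transversion), 14 (G/T, transversion), 22 (C/A, transversion), 25 (C/G, transversion), 30 (C/A, transversion), 31 (A/G, transition), 32 (T/C, transition), 33 (T/A, transversion), 40 (C/T, transition).
Of the 13 differences, 4 transitions and 9 transversions, so the answer is 9.

9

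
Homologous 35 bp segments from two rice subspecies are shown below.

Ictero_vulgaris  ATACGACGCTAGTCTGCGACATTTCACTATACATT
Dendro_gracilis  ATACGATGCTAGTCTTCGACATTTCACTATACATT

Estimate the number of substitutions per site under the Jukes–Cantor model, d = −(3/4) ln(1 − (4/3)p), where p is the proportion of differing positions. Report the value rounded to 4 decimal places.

Mismatches occur at site 7 (C→T), site 16 (G→T).
p = 2/35 = 0.057143.
d = −0.75 · ln(1 − (4/3)·0.057143) = −0.75 · ln(0.923809) = −0.75 · (-0.079250) = 0.0594.

0.0594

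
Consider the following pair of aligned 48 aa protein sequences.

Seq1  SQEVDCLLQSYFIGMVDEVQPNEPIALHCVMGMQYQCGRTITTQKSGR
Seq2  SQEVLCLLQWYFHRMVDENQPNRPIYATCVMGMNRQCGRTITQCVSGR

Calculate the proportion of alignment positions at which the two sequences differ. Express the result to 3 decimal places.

0.292

The sequences differ at positions 5 (D/L), 10 (S/W), 13 (I/H), 14 (G/R), 19 (V/N), 23 (E/R), 26 (A/Y), 27 (L/A), 28 (H/T), 34 (Q/N), 35 (Y/R), 43 (T/Q), 44 (Q/C), 45 (K/V).
There are 14 differences over 48 sites, so p = 14/48 = 0.292.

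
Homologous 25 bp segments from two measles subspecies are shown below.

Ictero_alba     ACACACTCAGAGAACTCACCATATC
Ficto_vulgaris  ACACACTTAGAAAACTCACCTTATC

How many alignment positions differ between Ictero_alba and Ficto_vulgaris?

Differing sites — 8:C/T; 12:G/A; 21:A/T.
That gives 3 mismatches out of 25 aligned sites, so the Hamming distance is 3.

3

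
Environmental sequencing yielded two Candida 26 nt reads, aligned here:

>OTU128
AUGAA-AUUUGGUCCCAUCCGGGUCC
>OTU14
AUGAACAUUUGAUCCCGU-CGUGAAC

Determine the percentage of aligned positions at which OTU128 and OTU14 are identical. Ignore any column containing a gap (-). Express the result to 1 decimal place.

Excluding the 2 gap columns leaves 24 comparable sites.
The sequences differ at positions 12 (G/A), 17 (A/G), 22 (G/U), 24 (U/A), 25 (C/A).
19 of the 24 comparable sites match, so the percent identity is 19/24 × 100 = 79.2%.

79.2%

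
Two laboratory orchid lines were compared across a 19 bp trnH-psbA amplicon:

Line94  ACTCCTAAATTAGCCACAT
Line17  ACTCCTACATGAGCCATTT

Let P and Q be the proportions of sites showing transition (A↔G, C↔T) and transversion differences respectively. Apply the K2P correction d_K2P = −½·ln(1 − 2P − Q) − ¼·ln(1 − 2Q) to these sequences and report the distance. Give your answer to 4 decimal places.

Differing sites — 8:A/C (Tv); 11:T/G (Tv); 17:C/T (Ti); 18:A/T (Tv).
Of the 4 differences, 1 transition and 3 transversions over 19 sites: P = 1/19 = 0.052632, Q = 3/19 = 0.157895.
d = −0.5·ln(0.736841) − 0.25·ln(0.684210) = −0.5·(-0.305383) − 0.25·(-0.379490) = 0.2476.

0.2476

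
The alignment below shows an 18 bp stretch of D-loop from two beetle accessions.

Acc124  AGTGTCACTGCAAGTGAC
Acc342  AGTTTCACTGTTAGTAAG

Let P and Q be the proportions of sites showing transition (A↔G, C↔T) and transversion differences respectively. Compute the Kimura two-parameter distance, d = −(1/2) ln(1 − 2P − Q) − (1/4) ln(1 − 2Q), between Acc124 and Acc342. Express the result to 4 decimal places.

Mismatches occur at site 4 (G/T, transversion), site 11 (C/T, transition), site 12 (A/T, transversion), site 16 (G/A, transition), site 18 (C/G, transversion).
Of the 5 differences, 2 transitions and 3 transversions over 18 sites: P = 2/18 = 0.111111, Q = 3/18 = 0.166667.
d = −0.5·ln(0.611111) − 0.25·ln(0.666666) = −0.5·(-0.492477) − 0.25·(-0.405466) = 0.3476.

0.3476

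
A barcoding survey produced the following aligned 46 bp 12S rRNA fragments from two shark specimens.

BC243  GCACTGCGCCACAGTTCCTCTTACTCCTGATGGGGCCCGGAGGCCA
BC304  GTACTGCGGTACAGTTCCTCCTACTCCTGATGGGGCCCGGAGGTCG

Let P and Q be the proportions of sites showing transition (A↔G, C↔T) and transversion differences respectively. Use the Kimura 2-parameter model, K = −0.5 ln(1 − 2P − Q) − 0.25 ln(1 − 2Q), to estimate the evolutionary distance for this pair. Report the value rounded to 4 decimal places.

0.1478

The sequences differ at positions 2 (C/T, transition), 9 (C/G, transversion), 10 (C/T, transition), 21 (T/C, transition), 44 (C/T, transition), 46 (A/G, transition).
Of the 6 differences, 5 transitions and 1 transversion over 46 sites: P = 5/46 = 0.108696, Q = 1/46 = 0.021739.
d = −0.5·ln(0.760869) − 0.25·ln(0.956522) = −0.5·(-0.273294) − 0.25·(-0.044451) = 0.1478.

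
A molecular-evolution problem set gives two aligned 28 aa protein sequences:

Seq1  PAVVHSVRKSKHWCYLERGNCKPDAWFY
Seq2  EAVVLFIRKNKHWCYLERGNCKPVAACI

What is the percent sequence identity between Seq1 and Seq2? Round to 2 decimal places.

67.86%

Mismatches occur at site 1 (P→E), site 5 (H→L), site 6 (S→F), site 7 (V→I), site 10 (S→N), site 24 (D→V), site 26 (W→A), site 27 (F→C), site 28 (Y→I).
19 of the 28 sites match, so the percent identity is 19/28 × 100 = 67.86%.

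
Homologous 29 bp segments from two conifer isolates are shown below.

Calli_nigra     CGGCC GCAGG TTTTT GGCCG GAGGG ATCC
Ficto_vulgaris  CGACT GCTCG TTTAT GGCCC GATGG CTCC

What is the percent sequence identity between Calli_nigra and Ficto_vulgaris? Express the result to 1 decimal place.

72.4%

Mismatches occur at site 3 (G→A), site 5 (C→T), site 8 (A→T), site 9 (G→C), site 14 (T→A), site 20 (G→C), site 23 (G→T), site 26 (A→C).
21 of the 29 sites match, so the percent identity is 21/29 × 100 = 72.4%.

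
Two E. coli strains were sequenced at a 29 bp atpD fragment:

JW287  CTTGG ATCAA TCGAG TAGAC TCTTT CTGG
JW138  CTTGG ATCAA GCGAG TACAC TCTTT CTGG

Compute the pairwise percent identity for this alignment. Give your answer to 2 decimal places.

93.10%

Mismatches occur at site 11 (T↔G), site 18 (G↔C).
27 of the 29 sites match, so the percent identity is 27/29 × 100 = 93.10%.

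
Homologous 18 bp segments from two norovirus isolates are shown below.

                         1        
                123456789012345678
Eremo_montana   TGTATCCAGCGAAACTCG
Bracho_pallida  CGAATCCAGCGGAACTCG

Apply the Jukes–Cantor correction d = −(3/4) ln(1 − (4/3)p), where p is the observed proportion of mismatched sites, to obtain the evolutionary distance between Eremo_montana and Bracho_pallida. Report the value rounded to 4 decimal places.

0.1885

Mismatches occur at site 1 (T/C), site 3 (T/A), site 12 (A/G).
p = 3/18 = 0.166667.
d = −0.75 · ln(1 − (4/3)·0.166667) = −0.75 · ln(0.777777) = −0.75 · (-0.251315) = 0.1885.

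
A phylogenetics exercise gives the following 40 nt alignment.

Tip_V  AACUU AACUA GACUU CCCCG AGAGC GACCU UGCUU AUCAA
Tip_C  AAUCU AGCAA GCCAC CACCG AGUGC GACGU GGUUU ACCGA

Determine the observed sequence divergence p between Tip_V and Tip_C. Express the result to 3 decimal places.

0.350

Differing sites — 3:C/U; 4:U/C; 7:A/G; 9:U/A; 12:A/C; 14:U/A; 15:U/C; 17:C/A; 23:A/U; 29:C/G; 31:U/G; 33:C/U; 37:U/C; 39:A/G.
There are 14 differences over 40 sites, so p = 14/40 = 0.350.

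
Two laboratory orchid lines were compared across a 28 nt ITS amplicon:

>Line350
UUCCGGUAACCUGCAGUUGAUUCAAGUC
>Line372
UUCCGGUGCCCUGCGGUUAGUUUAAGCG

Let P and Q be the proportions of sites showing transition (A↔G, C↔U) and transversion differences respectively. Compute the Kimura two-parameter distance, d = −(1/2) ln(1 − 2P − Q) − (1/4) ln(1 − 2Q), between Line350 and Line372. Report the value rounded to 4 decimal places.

0.3851

The sequences differ at positions 8 (A/G, transition), 9 (A/C, transversion), 15 (A/G, transition), 19 (G/A, transition), 20 (A/G, transition), 23 (C/U, transition), 27 (U/C, transition), 28 (C/G, transversion).
Of the 8 differences, 6 transitions and 2 transversions over 28 sites: P = 6/28 = 0.214286, Q = 2/28 = 0.071429.
d = −0.5·ln(0.499999) − 0.25·ln(0.857142) = −0.5·(-0.693149) − 0.25·(-0.154152) = 0.3851.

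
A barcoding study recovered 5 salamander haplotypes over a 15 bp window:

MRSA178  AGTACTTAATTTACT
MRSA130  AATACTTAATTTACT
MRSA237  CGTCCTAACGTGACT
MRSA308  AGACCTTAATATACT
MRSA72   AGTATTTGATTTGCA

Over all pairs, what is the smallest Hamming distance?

1

Pairwise Hamming distances:
  MRSA178 vs MRSA130: 1
  MRSA178 vs MRSA237: 6
  MRSA178 vs MRSA308: 3
  MRSA178 vs MRSA72: 4
  MRSA130 vs MRSA237: 7
  MRSA130 vs MRSA308: 4
  MRSA130 vs MRSA72: 5
  MRSA237 vs MRSA308: 7
  MRSA237 vs MRSA72: 10
  MRSA308 vs MRSA72: 7
The smallest is 1, between MRSA178 and MRSA130.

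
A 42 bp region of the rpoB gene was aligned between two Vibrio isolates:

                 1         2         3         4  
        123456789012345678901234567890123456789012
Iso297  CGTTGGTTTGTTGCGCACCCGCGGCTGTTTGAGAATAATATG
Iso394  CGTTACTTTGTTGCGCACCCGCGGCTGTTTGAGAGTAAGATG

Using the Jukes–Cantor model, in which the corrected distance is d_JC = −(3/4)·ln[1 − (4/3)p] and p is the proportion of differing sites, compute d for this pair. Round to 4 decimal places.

0.1019

The sequences differ at positions 5 (G/A), 6 (G/C), 35 (A/G), 39 (T/G).
p = 4/42 = 0.095238.
d = −0.75 · ln(1 − (4/3)·0.095238) = −0.75 · ln(0.873016) = −0.75 · (-0.135801) = 0.1019.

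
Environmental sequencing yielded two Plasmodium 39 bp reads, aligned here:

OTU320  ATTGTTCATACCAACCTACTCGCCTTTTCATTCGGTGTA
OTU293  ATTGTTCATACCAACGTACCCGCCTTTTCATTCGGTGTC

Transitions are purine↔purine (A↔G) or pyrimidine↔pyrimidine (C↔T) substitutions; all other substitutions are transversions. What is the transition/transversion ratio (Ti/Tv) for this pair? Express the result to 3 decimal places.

0.500

Differing sites — 16:C/G (Tv); 20:T/C (Ti); 39:A/C (Tv).
Of the 3 differences, 1 transition and 2 transversions, so Ti/Tv = 1/2 = 0.500.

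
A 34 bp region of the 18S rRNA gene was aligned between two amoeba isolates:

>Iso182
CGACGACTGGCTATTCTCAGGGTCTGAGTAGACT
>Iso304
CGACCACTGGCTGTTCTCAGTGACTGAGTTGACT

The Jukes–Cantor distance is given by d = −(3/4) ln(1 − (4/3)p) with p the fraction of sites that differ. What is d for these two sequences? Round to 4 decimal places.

Mismatches occur at site 5 (G/C), site 13 (A/G), site 21 (G/T), site 23 (T/A), site 30 (A/T).
p = 5/34 = 0.147059.
d = −0.75 · ln(1 − (4/3)·0.147059) = −0.75 · ln(0.803921) = −0.75 · (-0.218254) = 0.1637.

0.1637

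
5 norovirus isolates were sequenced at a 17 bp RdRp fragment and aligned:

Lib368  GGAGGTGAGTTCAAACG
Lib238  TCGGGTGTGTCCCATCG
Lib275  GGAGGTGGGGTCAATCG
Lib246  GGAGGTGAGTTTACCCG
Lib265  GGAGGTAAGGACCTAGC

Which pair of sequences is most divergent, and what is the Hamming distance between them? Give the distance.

Pairwise Hamming distances:
  Lib368 vs Lib238: 7
  Lib368 vs Lib275: 3
  Lib368 vs Lib246: 3
  Lib368 vs Lib265: 7
  Lib238 vs Lib275: 7
  Lib238 vs Lib246: 9
  Lib238 vs Lib265: 11
  Lib275 vs Lib246: 5
  Lib275 vs Lib265: 8
  Lib246 vs Lib265: 9
The largest is 11, between Lib238 and Lib265.

11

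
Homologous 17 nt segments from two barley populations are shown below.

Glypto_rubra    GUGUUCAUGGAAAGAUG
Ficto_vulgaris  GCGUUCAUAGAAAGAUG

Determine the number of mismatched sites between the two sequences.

Mismatches occur at site 2 (U/C), site 9 (G/A).
That gives 2 mismatches out of 17 aligned sites, so the Hamming distance is 2.

2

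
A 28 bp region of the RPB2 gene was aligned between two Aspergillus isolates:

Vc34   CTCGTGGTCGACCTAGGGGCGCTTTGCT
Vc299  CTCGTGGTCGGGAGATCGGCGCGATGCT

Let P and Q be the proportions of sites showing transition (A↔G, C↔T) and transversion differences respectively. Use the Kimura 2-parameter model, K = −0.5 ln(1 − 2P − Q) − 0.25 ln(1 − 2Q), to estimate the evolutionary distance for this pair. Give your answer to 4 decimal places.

Mismatches occur at site 11 (A↔G, transition), site 12 (C↔G, transversion), site 13 (C↔A, transversion), site 14 (T↔G, transversion), site 16 (G↔T, transversion), site 17 (G↔C, transversion), site 23 (T↔G, transversion), site 24 (T↔A, transversion).
Of the 8 differences, 1 transition and 7 transversions over 28 sites: P = 1/28 = 0.035714, Q = 7/28 = 0.250000.
d = −0.5·ln(0.678572) − 0.25·ln(0.500000) = −0.5·(-0.387765) − 0.25·(-0.693147) = 0.3672.

0.3672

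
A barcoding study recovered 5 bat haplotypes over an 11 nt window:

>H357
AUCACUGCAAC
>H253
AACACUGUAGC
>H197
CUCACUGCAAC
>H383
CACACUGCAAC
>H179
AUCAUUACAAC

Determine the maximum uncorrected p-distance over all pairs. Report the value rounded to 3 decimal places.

0.455

Pairwise Hamming distances:
  H357 vs H253: 3
  H357 vs H197: 1
  H357 vs H383: 2
  H357 vs H179: 2
  H253 vs H197: 4
  H253 vs H383: 3
  H253 vs H179: 5
  H197 vs H383: 1
  H197 vs H179: 3
  H383 vs H179: 4
The largest is 5 mismatches, between H253 and H179; p = 5/11 = 0.455.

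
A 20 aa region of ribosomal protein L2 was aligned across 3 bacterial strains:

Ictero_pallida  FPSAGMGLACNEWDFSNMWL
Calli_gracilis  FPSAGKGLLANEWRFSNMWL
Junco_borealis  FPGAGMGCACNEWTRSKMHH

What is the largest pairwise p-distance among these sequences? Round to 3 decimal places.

Pairwise Hamming distances:
  Ictero_pallida vs Calli_gracilis: 4
  Ictero_pallida vs Junco_borealis: 7
  Calli_gracilis vs Junco_borealis: 10
The largest is 10 mismatches, between Calli_gracilis and Junco_borealis; p = 10/20 = 0.500.

0.500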